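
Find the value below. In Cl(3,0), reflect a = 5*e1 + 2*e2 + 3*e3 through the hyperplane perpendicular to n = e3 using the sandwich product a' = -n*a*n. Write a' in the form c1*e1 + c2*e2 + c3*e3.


Reflection formula: a' = -n*a*n, with n = e3 (unit vector, n^2 = 1).
For reflection through hyperplane perp to e3:
The component along e3 flips sign, others stay.
a = (5, 2, 3)
a' = (5, 2, -3)
a' = 5*e1 + 2*e2 - 3*e3


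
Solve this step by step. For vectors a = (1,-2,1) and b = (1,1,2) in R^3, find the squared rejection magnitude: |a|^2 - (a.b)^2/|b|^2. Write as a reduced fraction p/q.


|a|^2 = 1^2 + (-2)^2 + 1^2 = 6
|b|^2 = 1^2 + 1^2 + 2^2 = 6
a . b = 1*1 + (-2)*1 + 1*2 = 1
(a.b)^2 = 1^2 = 1
|rej|^2 = 6 - 1/6
= (36 - 1)/6
= 35/6
In lowest terms: 35/6


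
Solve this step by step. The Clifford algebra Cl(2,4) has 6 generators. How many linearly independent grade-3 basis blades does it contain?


Number of grade-k basis blades in Cl(p,q) with n = p + q is C(n, k).
n = 2 + 4 = 6
C(6, 3) = 6! / (3! * 3!)
= 720 / (6 * 6)
= 20


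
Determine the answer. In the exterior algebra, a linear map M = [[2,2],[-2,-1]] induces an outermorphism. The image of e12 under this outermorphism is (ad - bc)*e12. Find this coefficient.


The outermorphism of a linear map f sends e1^e2 to f(e1)^f(e2).
f(e1) = 2*e1 - 2*e2
f(e2) = 2*e1 - 1*e2
f(e1) ^ f(e2) = (2*e1 - 2*e2) ^ (2*e1 - 1*e2)
= 2*(-1)*e12 + (-2)*2*e21
= (-2 - (-4))*e12
= 2*e12
Coefficient = 2


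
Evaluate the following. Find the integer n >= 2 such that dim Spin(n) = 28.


dim Spin(n) = dim so(n) = n(n-1)/2.
Solve n(n-1)/2 = 28, i.e. n^2 - n - 56 = 0.
Discriminant = 1 + 8*28 = 225
n = (1 + sqrt(225))/2 = (1 + 15)/2 = 8


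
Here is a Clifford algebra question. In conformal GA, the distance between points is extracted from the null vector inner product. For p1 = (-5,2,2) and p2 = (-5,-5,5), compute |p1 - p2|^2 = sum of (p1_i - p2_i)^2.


p1 - p2 = (0, 7, -3)
|p1 - p2|^2 = 0^2 + 7^2 + (-3)^2
= 0 + 49 + 9
= 58


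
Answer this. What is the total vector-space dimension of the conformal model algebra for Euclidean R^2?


The conformal model of R^2 uses Cl(3,1): the 2 Euclidean generators plus two extra orthogonal generators e+ (e+^2 = +1) and e- (e-^2 = -1), from which the null vectors e0, einf are built.
Number of generators m = 2 + 2 = 4.
dim Cl(p,q) = 2^m = 2^4 = 16


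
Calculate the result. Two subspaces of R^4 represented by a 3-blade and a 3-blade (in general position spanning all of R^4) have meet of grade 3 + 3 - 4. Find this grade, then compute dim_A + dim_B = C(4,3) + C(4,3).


Meet grade = grade(A) + grade(B) - n
= 3 + 3 - 4 = 2
C(4,3) = 4
C(4,3) = 4
dim_A + dim_B = 4 + 4 = 8


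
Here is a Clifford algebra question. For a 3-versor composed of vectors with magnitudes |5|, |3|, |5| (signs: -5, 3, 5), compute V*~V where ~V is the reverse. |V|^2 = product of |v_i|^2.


Each vector v_i has |v_i|^2 = s_i^2
Squared scales: (-5)^2 = 25, 3^2 = 9, 5^2 = 25
|V|^2 = 25 * 9 * 25
= 5625


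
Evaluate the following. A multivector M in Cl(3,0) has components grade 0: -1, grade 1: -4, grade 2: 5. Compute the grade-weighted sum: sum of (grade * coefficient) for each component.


Grade-weighted sum = sum of grade_k * coefficient_k
0*(-1) = 0
1*(-4) = -4
2*5 = 10
Total = 0 + (-4) + 10 = 6


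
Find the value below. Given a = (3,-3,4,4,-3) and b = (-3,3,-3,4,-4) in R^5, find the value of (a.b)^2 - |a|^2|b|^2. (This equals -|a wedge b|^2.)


a . b = 3*(-3) + (-3)*3 + 4*(-3) + 4*4 + (-3)*(-4)
= -9 + (-9) + (-12) + 16 + 12 = -2
|a|^2 = 3^2 + (-3)^2 + 4^2 + 4^2 + (-3)^2 = 59
|b|^2 = (-3)^2 + 3^2 + (-3)^2 + 4^2 + (-4)^2 = 59
(a.b)^2 = (-2)^2 = 4
|a|^2 * |b|^2 = 59 * 59 = 3481
Result = 4 - 3481 = -3477


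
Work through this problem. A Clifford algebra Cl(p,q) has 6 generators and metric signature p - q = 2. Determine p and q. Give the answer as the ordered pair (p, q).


We need p + q = 6 and p - q = 2.
Adding: 2p = 6 + 2 = 8, so p = 4.
Then q = 6 - 4 = 2.
(p, q) = (4, 2)


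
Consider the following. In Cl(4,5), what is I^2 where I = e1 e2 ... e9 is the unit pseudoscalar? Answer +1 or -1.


The pseudoscalar I = e1...e_n (product of all n generators) of Cl(p,q) satisfies I^2 = (-1)^(q + n(n-1)/2).
p = 4, q = 5, n = p + q = 9
n(n-1)/2 = 9 * 8 / 2 = 36
Exponent = q + n(n-1)/2 = 5 + 36 = 41
I^2 = (-1)^41 = -1


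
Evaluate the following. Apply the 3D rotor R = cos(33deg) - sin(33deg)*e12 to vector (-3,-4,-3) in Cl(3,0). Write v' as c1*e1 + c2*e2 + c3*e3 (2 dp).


Rotor R = cos(33deg) - sin(33deg)*e12
Rotation angle theta = 2 * 33 = 66 degrees in the e12 plane (e1 -> e2).
The component perpendicular to the plane (e3) is invariant: v'_3 = v3 = -3.00
cos(66deg) = 0.4067, sin(66deg) = 0.9135
v'_1 = v1*cos(theta) - v2*sin(theta) = -3*0.4067 - (-4)*0.9135 = 2.43
v'_2 = v1*sin(theta) + v2*cos(theta) = -3*0.9135 + (-4)*0.4067 = -4.37
v' = 2.43*e1 - 4.37*e2 - 3.00*e3


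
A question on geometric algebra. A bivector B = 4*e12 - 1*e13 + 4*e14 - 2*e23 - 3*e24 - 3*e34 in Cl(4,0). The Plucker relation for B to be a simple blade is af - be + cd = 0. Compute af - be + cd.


Plucker relation: af - be + cd
a*f = 4*(-3) = -12
b*e = (-1)*(-3) = 3
c*d = 4*(-2) = -8
af - be + cd = -12 - 3 + (-8)
= -23


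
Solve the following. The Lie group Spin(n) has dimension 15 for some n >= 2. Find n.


dim Spin(n) = dim so(n) = n(n-1)/2.
Solve n(n-1)/2 = 15, i.e. n^2 - n - 30 = 0.
Discriminant = 1 + 8*15 = 121
n = (1 + sqrt(121))/2 = (1 + 11)/2 = 6


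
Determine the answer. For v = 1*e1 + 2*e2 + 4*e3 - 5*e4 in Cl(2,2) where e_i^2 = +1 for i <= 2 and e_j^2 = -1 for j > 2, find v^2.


v^2 = sum of c_i^2 * e_i^2
Positive signature terms (e_i^2 = +1): 1^2 + 2^2 = 5
Negative signature terms (e_j^2 = -1): 4^2 + (-5)^2 = 41
v^2 = 5 - 41 = -36


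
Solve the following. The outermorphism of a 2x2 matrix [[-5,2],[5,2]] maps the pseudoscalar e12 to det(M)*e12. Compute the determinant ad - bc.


The outermorphism of a linear map f sends e1^e2 to f(e1)^f(e2).
f(e1) = -5*e1 + 5*e2
f(e2) = 2*e1 + 2*e2
f(e1) ^ f(e2) = (-5*e1 + 5*e2) ^ (2*e1 + 2*e2)
= (-5)*2*e12 + 5*2*e21
= (-10 - 10)*e12
= -20*e12
Coefficient = -20


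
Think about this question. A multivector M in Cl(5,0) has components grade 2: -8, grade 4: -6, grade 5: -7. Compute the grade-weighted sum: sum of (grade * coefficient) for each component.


Grade-weighted sum = sum of grade_k * coefficient_k
2*(-8) = -16
4*(-6) = -24
5*(-7) = -35
Total = -16 + (-24) + (-35) = -75


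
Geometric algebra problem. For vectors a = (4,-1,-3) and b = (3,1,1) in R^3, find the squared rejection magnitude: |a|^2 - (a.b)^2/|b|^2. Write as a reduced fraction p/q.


|a|^2 = 4^2 + (-1)^2 + (-3)^2 = 26
|b|^2 = 3^2 + 1^2 + 1^2 = 11
a . b = 4*3 + (-1)*1 + (-3)*1 = 8
(a.b)^2 = 8^2 = 64
|rej|^2 = 26 - 64/11
= (286 - 64)/11
= 222/11
In lowest terms: 222/11


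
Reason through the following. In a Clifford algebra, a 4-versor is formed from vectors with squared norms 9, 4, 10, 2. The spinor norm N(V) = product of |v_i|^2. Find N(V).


Spinor norm N(V) = |v1|^2 * |v2|^2 * ... * |v4|^2
= 9 * 4 * 10 * 2
Running product: 9, 36, 360, 720
N(V) = 720


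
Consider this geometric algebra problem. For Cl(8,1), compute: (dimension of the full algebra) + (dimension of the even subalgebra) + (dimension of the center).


n = 8 + 1 = 9
Total dim = 2^9 = 512
Even subalgebra dim = 2^8 = 256
n is odd, so center dim = 2
Sum = 512 + 256 + 2 = 770


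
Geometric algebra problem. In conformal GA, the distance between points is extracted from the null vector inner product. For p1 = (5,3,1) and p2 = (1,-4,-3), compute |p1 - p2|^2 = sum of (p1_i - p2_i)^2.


p1 - p2 = (4, 7, 4)
|p1 - p2|^2 = 4^2 + 7^2 + 4^2
= 16 + 49 + 16
= 81


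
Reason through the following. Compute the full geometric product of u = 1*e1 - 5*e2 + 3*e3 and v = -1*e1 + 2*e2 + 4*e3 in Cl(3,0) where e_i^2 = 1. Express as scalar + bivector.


In Cl(3,0): e_i^2 = 1, e_ie_j = -e_je_i for i != j.
Scalar part = u . v = 1*(-1) + (-5)*2 + 3*4
= -1 + (-10) + 12 = 1
e12 coeff = 1*2 - (-5)*(-1) = 2 - 5 = -3
e13 coeff = 1*4 - 3*(-1) = 4 - (-3) = 7
e23 coeff = (-5)*4 - 3*2 = -20 - 6 = -26
uv = 1 - 3*e12 + 7*e13 - 26*e23


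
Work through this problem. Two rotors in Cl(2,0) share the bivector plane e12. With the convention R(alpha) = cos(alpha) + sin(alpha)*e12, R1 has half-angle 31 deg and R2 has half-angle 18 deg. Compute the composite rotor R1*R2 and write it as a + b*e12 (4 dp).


Same-plane rotors commute and their half-angles add:
R1*R2 = cos(a1 + a2) + sin(a1 + a2)*e12.
a1 + a2 = 31 + 18 = 49 deg
cos(49 deg) = 0.6561
sin(49 deg) = 0.7547
R1*R2 = 0.6561 + 0.7547*e12


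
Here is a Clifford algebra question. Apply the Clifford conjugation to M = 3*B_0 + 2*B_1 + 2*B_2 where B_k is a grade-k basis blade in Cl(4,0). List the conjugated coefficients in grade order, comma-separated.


Clifford conjugate sign for grade k: (-1)^(k(k+1)/2)
Grade 0: (-1)^(0*1/2) = (-1)^0 = 1, coeff 3 -> 3
Grade 1: (-1)^(1*2/2) = (-1)^1 = -1, coeff 2 -> -2
Grade 2: (-1)^(2*3/2) = (-1)^3 = -1, coeff 2 -> -2
Conjugated coefficients: 3, -2, -2


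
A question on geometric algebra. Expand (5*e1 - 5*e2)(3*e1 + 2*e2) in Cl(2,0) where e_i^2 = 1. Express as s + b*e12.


Expand: (5*e1 - 5*e2)(3*e1 + 2*e2)
= 5*3*e1e1 + 5*2*e1e2 + (-5)*3*e2e1 + (-5)*2*e2e2
Using e1^2 = e2^2 = 1, e2e1 = -e1e2:
Scalar part s = 5*3 + (-5)*2 = 15 + (-10) = 5
Bivector part b = 5*2 - (-5)*3 = 10 - (-15) = 25
uv = 5 + 25*e12


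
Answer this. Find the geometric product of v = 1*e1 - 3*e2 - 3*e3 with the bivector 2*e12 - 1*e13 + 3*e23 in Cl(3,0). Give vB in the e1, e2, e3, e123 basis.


vB has grade-1 (vector) and grade-3 (trivector) parts: vB = (v _| B) + (v ^ B).
Vector part <vB>_1:
  e1: -v2*b12 - v3*b13 = -(-3)*(2) - (-3)*(-1) = 3
  e2: v1*b12 - v3*b23 = (1)*(2) - (-3)*(3) = 11
  e3: v1*b13 + v2*b23 = (1)*(-1) + (-3)*(3) = -10
Trivector part <vB>_3:
  e123: v1*b23 - v2*b13 + v3*b12 = (1)*(3) - (-3)*(-1) + (-3)*(2) = -6
vB = 3*e1 + 11*e2 - 10*e3 - 6*e123


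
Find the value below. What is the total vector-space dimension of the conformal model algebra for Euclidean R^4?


The conformal model of R^4 uses Cl(5,1): the 4 Euclidean generators plus two extra orthogonal generators e+ (e+^2 = +1) and e- (e-^2 = -1), from which the null vectors e0, einf are built.
Number of generators m = 4 + 2 = 6.
dim Cl(p,q) = 2^m = 2^6 = 64


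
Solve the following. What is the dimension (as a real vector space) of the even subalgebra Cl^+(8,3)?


Even subalgebra dimension = 2^(n-1)
n = 8 + 3 = 11
2^(11 - 1) = 2^10 = 1024
Verification: sum of C(11,k) for even k = 1 + 55 + 330 + 462 + 165 + 11 = 1024
Result = 1024


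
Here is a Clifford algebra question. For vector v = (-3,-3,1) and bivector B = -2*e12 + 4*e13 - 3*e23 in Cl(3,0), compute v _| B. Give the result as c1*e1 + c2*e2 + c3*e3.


Left contraction v _| B = <vB>_1 (grade-1 part of the geometric product vB).
Using e1_|e12 = e2, e2_|e12 = -e1, e1_|e13 = e3, e3_|e13 = -e1, e2_|e23 = e3, e3_|e23 = -e2:
e1 coeff: -v2*b12 - v3*b13 = -(-3)*(-2) - (1)*(4) = -10
e2 coeff: v1*b12 - v3*b23 = (-3)*(-2) - (1)*(-3) = 9
e3 coeff: v1*b13 + v2*b23 = (-3)*(4) + (-3)*(-3) = -3
v _| B = -10*e1 + 9*e2 - 3*e3


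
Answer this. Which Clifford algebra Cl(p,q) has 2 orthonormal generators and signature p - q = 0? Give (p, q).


We need p + q = 2 and p - q = 0.
Adding: 2p = 2 + 0 = 2, so p = 1.
Then q = 2 - 1 = 1.
(p, q) = (1, 1)


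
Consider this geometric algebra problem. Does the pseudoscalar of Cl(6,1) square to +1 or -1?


The pseudoscalar I = e1...e_n (product of all n generators) of Cl(p,q) satisfies I^2 = (-1)^(q + n(n-1)/2).
p = 6, q = 1, n = p + q = 7
n(n-1)/2 = 7 * 6 / 2 = 21
Exponent = q + n(n-1)/2 = 1 + 21 = 22
I^2 = (-1)^22 = +1


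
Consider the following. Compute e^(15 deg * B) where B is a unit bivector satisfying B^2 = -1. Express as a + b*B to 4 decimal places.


For a unit bivector B with B^2 = -1, the exponential series gives
e^(theta*B) = cos(theta) + sin(theta)*B (the GA analogue of Euler's formula).
theta = 15 degrees = 0.261799 rad
cos(15 deg) = 0.9659
sin(15 deg) = 0.2588
exp(theta*B) = 0.9659 + 0.2588*B


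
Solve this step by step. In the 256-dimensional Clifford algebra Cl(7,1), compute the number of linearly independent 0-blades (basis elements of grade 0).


Number of grade-k basis blades in Cl(p,q) with n = p + q is C(n, k).
n = 7 + 1 = 8
C(8, 0) = 8! / (0! * 8!)
= 40320 / (1 * 40320)
= 1


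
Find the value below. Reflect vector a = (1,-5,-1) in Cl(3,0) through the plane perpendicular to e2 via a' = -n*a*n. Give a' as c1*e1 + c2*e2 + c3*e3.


Reflection formula: a' = -n*a*n, with n = e2 (unit vector, n^2 = 1).
For reflection through hyperplane perp to e2:
The component along e2 flips sign, others stay.
a = (1, -5, -1)
a' = (1, 5, -1)
a' = 1*e1 + 5*e2 - 1*e3


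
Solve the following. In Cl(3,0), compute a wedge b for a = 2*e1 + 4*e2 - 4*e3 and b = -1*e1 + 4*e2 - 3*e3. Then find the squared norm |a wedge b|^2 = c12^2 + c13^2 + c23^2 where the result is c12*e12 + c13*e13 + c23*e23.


a wedge b = (a1*b2 - a2*b1)*e12 + (a1*b3 - a3*b1)*e13 + (a2*b3 - a3*b2)*e23
e12 coeff: 2*4 - 4*(-1) = 8 - (-4) = 12
e13 coeff: 2*(-3) - (-4)*(-1) = -6 - 4 = -10
e23 coeff: 4*(-3) - (-4)*4 = -12 - (-16) = 4
|a wedge b|^2 = 12^2 + (-10)^2 + 4^2
= 144 + 100 + 16
= 260


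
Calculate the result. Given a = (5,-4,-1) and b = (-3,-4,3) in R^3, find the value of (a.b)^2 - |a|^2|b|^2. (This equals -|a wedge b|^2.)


a . b = 5*(-3) + (-4)*(-4) + (-1)*3
= -15 + 16 + (-3) = -2
|a|^2 = 5^2 + (-4)^2 + (-1)^2 = 42
|b|^2 = (-3)^2 + (-4)^2 + 3^2 = 34
(a.b)^2 = (-2)^2 = 4
|a|^2 * |b|^2 = 42 * 34 = 1428
Result = 4 - 1428 = -1424


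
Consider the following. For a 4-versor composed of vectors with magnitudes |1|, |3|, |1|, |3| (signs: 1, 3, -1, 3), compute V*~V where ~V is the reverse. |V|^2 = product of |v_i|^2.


Each vector v_i has |v_i|^2 = s_i^2
Squared scales: 1^2 = 1, 3^2 = 9, (-1)^2 = 1, 3^2 = 9
|V|^2 = 1 * 9 * 1 * 9
= 81


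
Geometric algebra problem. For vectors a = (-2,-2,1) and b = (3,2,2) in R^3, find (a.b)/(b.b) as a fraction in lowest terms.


Projection coefficient = (a . b) / (b . b)
a . b = (-2)*3 + (-2)*2 + 1*2
= -6 + (-4) + 2 = -8
b . b = 3^2 + 2^2 + 2^2
= 9 + 4 + 4 = 17
Coefficient = -8/17
In lowest terms: -8/17


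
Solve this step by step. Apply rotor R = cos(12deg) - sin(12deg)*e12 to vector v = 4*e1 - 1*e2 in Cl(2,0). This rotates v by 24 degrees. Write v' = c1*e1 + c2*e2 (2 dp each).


Rotor R = cos(12deg) - sin(12deg)*e12
Rotation angle theta = 2 * 12 = 24 degrees
v' = R*v*~R rotates v by theta.
cos(24deg) = 0.9135, sin(24deg) = 0.4067
v'_1 = 4*cos(24deg) - (-1)*sin(24deg)
= 4*0.9135 - (-1)*0.4067
= 4.06
v'_2 = 4*sin(24deg) + (-1)*cos(24deg)
= 4*0.4067 + (-1)*0.9135
= 0.71
v' = 4.06*e1 + 0.71*e2


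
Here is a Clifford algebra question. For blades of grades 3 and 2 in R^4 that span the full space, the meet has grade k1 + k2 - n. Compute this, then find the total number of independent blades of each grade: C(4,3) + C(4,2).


Meet grade = grade(A) + grade(B) - n
= 3 + 2 - 4 = 1
C(4,3) = 4
C(4,2) = 6
dim_A + dim_B = 4 + 6 = 10


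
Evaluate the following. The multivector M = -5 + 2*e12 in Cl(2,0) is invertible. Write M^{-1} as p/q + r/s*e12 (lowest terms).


M = -5 + 2*e12, where e12^2 = -1.
Since M commutes with its reverse ~M = a - b*e12, M * ~M = a^2 - b^2*e12^2 = a^2 + b^2.
So M^{-1} = ~M / (a^2 + b^2) = (a - b*e12)/(a^2 + b^2).
a^2 + b^2 = 25 + 4 = 29
Scalar part = -5/29 = -5/29
Bivector coeff = -2/29 = -2/29
M^{-1} = -5/29 - 2/29*e12


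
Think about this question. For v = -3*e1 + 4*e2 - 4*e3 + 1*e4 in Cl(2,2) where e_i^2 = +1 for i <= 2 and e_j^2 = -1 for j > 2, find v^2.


v^2 = sum of c_i^2 * e_i^2
Positive signature terms (e_i^2 = +1): (-3)^2 + 4^2 = 25
Negative signature terms (e_j^2 = -1): (-4)^2 + 1^2 = 17
v^2 = 25 - 17 = 8


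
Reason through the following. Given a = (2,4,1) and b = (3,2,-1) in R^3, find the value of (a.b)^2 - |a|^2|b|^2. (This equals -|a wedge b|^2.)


a . b = 2*3 + 4*2 + 1*(-1)
= 6 + 8 + (-1) = 13
|a|^2 = 2^2 + 4^2 + 1^2 = 21
|b|^2 = 3^2 + 2^2 + (-1)^2 = 14
(a.b)^2 = 13^2 = 169
|a|^2 * |b|^2 = 21 * 14 = 294
Result = 169 - 294 = -125


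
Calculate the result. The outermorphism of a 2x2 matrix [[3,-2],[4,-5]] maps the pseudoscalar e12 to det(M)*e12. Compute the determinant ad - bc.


The outermorphism of a linear map f sends e1^e2 to f(e1)^f(e2).
f(e1) = 3*e1 + 4*e2
f(e2) = -2*e1 - 5*e2
f(e1) ^ f(e2) = (3*e1 + 4*e2) ^ (-2*e1 - 5*e2)
= 3*(-5)*e12 + 4*(-2)*e21
= (-15 - (-8))*e12
= -7*e12
Coefficient = -7


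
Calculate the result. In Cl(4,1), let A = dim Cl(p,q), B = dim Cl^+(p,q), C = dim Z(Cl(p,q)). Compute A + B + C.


n = 4 + 1 = 5
Total dim = 2^5 = 32
Even subalgebra dim = 2^4 = 16
n is odd, so center dim = 2
Sum = 32 + 16 + 2 = 50


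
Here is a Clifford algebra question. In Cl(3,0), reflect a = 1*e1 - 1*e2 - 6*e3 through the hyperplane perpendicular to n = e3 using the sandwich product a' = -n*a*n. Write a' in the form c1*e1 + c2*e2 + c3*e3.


Reflection formula: a' = -n*a*n, with n = e3 (unit vector, n^2 = 1).
For reflection through hyperplane perp to e3:
The component along e3 flips sign, others stay.
a = (1, -1, -6)
a' = (1, -1, 6)
a' = 1*e1 - 1*e2 + 6*e3


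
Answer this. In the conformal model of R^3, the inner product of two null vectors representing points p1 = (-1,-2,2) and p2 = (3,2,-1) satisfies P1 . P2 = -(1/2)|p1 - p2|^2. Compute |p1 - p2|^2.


p1 - p2 = (-4, -4, 3)
|p1 - p2|^2 = (-4)^2 + (-4)^2 + 3^2
= 16 + 16 + 9
= 41


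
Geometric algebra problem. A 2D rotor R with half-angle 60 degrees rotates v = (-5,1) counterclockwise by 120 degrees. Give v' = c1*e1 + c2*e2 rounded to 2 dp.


Rotor R = cos(60deg) - sin(60deg)*e12
Rotation angle theta = 2 * 60 = 120 degrees
v' = R*v*~R rotates v by theta.
cos(120deg) = -0.5000, sin(120deg) = 0.8660
v'_1 = -5*cos(120deg) - 1*sin(120deg)
= -5*(-0.5000) - 1*0.8660
= 1.63
v'_2 = -5*sin(120deg) + 1*cos(120deg)
= -5*0.8660 + 1*(-0.5000)
= -4.83
v' = 1.63*e1 - 4.83*e2


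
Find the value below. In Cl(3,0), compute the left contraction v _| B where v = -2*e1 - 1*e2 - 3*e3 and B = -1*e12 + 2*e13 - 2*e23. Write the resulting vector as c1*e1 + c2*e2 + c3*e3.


Left contraction v _| B = <vB>_1 (grade-1 part of the geometric product vB).
Using e1_|e12 = e2, e2_|e12 = -e1, e1_|e13 = e3, e3_|e13 = -e1, e2_|e23 = e3, e3_|e23 = -e2:
e1 coeff: -v2*b12 - v3*b13 = -(-1)*(-1) - (-3)*(2) = 5
e2 coeff: v1*b12 - v3*b23 = (-2)*(-1) - (-3)*(-2) = -4
e3 coeff: v1*b13 + v2*b23 = (-2)*(2) + (-1)*(-2) = -2
v _| B = 5*e1 - 4*e2 - 2*e3


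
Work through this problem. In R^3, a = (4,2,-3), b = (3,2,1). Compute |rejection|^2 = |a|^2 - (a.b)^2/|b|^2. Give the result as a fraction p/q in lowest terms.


|a|^2 = 4^2 + 2^2 + (-3)^2 = 29
|b|^2 = 3^2 + 2^2 + 1^2 = 14
a . b = 4*3 + 2*2 + (-3)*1 = 13
(a.b)^2 = 13^2 = 169
|rej|^2 = 29 - 169/14
= (406 - 169)/14
= 237/14
In lowest terms: 237/14


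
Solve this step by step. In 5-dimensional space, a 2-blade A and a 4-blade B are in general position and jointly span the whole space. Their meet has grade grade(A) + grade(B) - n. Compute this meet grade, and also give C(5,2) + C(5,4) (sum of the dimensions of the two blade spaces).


Meet grade = grade(A) + grade(B) - n
= 2 + 4 - 5 = 1
C(5,2) = 10
C(5,4) = 5
dim_A + dim_B = 10 + 5 = 15


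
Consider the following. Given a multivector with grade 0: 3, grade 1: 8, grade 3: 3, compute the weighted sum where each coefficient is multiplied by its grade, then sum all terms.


Grade-weighted sum = sum of grade_k * coefficient_k
0*3 = 0
1*8 = 8
3*3 = 9
Total = 0 + 8 + 9 = 17


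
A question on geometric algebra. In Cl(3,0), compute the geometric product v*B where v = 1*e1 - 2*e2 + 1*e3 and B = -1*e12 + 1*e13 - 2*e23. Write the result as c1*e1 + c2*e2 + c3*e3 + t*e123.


vB has grade-1 (vector) and grade-3 (trivector) parts: vB = (v _| B) + (v ^ B).
Vector part <vB>_1:
  e1: -v2*b12 - v3*b13 = -(-2)*(-1) - (1)*(1) = -3
  e2: v1*b12 - v3*b23 = (1)*(-1) - (1)*(-2) = 1
  e3: v1*b13 + v2*b23 = (1)*(1) + (-2)*(-2) = 5
Trivector part <vB>_3:
  e123: v1*b23 - v2*b13 + v3*b12 = (1)*(-2) - (-2)*(1) + (1)*(-1) = -1
vB = -3*e1 + 1*e2 + 5*e3 - 1*e123


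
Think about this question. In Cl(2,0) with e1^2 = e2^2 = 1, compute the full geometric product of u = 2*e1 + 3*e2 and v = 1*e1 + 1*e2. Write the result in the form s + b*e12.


Expand: (2*e1 + 3*e2)(1*e1 + 1*e2)
= 2*1*e1e1 + 2*1*e1e2 + 3*1*e2e1 + 3*1*e2e2
Using e1^2 = e2^2 = 1, e2e1 = -e1e2:
Scalar part s = 2*1 + 3*1 = 2 + 3 = 5
Bivector part b = 2*1 - 3*1 = 2 - 3 = -1
uv = 5 - 1*e12


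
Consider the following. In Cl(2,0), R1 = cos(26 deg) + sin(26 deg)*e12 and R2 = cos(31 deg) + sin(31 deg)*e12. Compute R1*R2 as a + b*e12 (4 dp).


Same-plane rotors commute and their half-angles add:
R1*R2 = cos(a1 + a2) + sin(a1 + a2)*e12.
a1 + a2 = 26 + 31 = 57 deg
cos(57 deg) = 0.5446
sin(57 deg) = 0.8387
R1*R2 = 0.5446 + 0.8387*e12


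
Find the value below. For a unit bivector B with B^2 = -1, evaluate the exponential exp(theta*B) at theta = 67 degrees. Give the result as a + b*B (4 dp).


For a unit bivector B with B^2 = -1, the exponential series gives
e^(theta*B) = cos(theta) + sin(theta)*B (the GA analogue of Euler's formula).
theta = 67 degrees = 1.169371 rad
cos(67 deg) = 0.3907
sin(67 deg) = 0.9205
exp(theta*B) = 0.3907 + 0.9205*B


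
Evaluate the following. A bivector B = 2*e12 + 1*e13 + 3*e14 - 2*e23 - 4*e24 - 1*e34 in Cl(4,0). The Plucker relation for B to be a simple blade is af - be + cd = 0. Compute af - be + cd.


Plucker relation: af - be + cd
a*f = 2*(-1) = -2
b*e = 1*(-4) = -4
c*d = 3*(-2) = -6
af - be + cd = -2 - (-4) + (-6)
= -4


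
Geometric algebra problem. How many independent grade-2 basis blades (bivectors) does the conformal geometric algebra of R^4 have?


The conformal model of R^4 uses Cl(5,1) with m = 4 + 2 = 6 generators.
Number of grade-2 blades = C(m, 2) = C(6, 2)
= 6*5/2 = 15


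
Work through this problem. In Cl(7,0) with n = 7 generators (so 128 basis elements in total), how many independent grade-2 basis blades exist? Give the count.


Number of grade-k basis blades in Cl(p,q) with n = p + q is C(n, k).
n = 7 + 0 = 7
C(7, 2) = 7! / (2! * 5!)
= 5040 / (2 * 120)
= 21


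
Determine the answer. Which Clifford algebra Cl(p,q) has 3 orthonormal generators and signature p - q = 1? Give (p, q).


We need p + q = 3 and p - q = 1.
Adding: 2p = 3 + 1 = 4, so p = 2.
Then q = 3 - 2 = 1.
(p, q) = (2, 1)


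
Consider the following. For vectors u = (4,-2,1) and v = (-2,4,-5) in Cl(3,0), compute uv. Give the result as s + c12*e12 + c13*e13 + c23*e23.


In Cl(3,0): e_i^2 = 1, e_ie_j = -e_je_i for i != j.
Scalar part = u . v = 4*(-2) + (-2)*4 + 1*(-5)
= -8 + (-8) + (-5) = -21
e12 coeff = 4*4 - (-2)*(-2) = 16 - 4 = 12
e13 coeff = 4*(-5) - 1*(-2) = -20 - (-2) = -18
e23 coeff = (-2)*(-5) - 1*4 = 10 - 4 = 6
uv = -21 + 12*e12 - 18*e13 + 6*e23


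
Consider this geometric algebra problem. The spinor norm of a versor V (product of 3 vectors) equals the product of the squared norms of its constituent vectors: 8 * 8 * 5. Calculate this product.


Spinor norm N(V) = |v1|^2 * |v2|^2 * ... * |v3|^2
= 8 * 8 * 5
Running product: 8, 64, 320
N(V) = 320


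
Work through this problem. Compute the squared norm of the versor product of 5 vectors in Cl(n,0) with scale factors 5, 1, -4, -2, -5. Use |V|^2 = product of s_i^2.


Each vector v_i has |v_i|^2 = s_i^2
Squared scales: 5^2 = 25, 1^2 = 1, (-4)^2 = 16, (-2)^2 = 4, (-5)^2 = 25
|V|^2 = 25 * 1 * 16 * 4 * 25
= 40000


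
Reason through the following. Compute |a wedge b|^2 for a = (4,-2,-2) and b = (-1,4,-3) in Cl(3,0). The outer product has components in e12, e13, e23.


a wedge b = (a1*b2 - a2*b1)*e12 + (a1*b3 - a3*b1)*e13 + (a2*b3 - a3*b2)*e23
e12 coeff: 4*4 - (-2)*(-1) = 16 - 2 = 14
e13 coeff: 4*(-3) - (-2)*(-1) = -12 - 2 = -14
e23 coeff: (-2)*(-3) - (-2)*4 = 6 - (-8) = 14
|a wedge b|^2 = 14^2 + (-14)^2 + 14^2
= 196 + 196 + 196
= 588


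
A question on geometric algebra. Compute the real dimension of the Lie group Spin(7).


Spin(n) double-covers SO(n); both have Lie algebra so(n) of dimension n(n-1)/2.
n = 7
n(n-1) = 7 * 6 = 42
dim Spin(7) = 42/2 = 21


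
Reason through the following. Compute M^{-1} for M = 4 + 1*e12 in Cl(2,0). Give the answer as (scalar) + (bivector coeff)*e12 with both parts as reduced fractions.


M = 4 + 1*e12, where e12^2 = -1.
Since M commutes with its reverse ~M = a - b*e12, M * ~M = a^2 - b^2*e12^2 = a^2 + b^2.
So M^{-1} = ~M / (a^2 + b^2) = (a - b*e12)/(a^2 + b^2).
a^2 + b^2 = 16 + 1 = 17
Scalar part = 4/17 = 4/17
Bivector coeff = -1/17 = -1/17
M^{-1} = 4/17 - 1/17*e12


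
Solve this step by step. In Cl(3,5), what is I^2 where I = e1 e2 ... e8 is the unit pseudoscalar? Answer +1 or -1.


The pseudoscalar I = e1...e_n (product of all n generators) of Cl(p,q) satisfies I^2 = (-1)^(q + n(n-1)/2).
p = 3, q = 5, n = p + q = 8
n(n-1)/2 = 8 * 7 / 2 = 28
Exponent = q + n(n-1)/2 = 5 + 28 = 33
I^2 = (-1)^33 = -1


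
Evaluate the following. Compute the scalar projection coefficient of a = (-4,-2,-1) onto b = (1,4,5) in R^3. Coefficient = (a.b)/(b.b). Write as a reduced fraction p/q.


Projection coefficient = (a . b) / (b . b)
a . b = (-4)*1 + (-2)*4 + (-1)*5
= -4 + (-8) + (-5) = -17
b . b = 1^2 + 4^2 + 5^2
= 1 + 16 + 25 = 42
Coefficient = -17/42
In lowest terms: -17/42


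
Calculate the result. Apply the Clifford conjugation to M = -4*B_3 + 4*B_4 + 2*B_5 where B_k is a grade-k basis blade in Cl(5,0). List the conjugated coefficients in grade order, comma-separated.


Clifford conjugate sign for grade k: (-1)^(k(k+1)/2)
Grade 3: (-1)^(3*4/2) = (-1)^6 = 1, coeff -4 -> -4
Grade 4: (-1)^(4*5/2) = (-1)^10 = 1, coeff 4 -> 4
Grade 5: (-1)^(5*6/2) = (-1)^15 = -1, coeff 2 -> -2
Conjugated coefficients: -4, 4, -2


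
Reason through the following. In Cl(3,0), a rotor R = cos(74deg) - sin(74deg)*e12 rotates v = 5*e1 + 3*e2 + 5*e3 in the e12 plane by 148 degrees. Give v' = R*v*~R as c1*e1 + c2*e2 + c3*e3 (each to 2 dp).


Rotor R = cos(74deg) - sin(74deg)*e12
Rotation angle theta = 2 * 74 = 148 degrees in the e12 plane (e1 -> e2).
The component perpendicular to the plane (e3) is invariant: v'_3 = v3 = 5.00
cos(148deg) = -0.8480, sin(148deg) = 0.5299
v'_1 = v1*cos(theta) - v2*sin(theta) = 5*(-0.8480) - 3*0.5299 = -5.83
v'_2 = v1*sin(theta) + v2*cos(theta) = 5*0.5299 + 3*(-0.8480) = 0.11
v' = -5.83*e1 + 0.11*e2 + 5.00*e3


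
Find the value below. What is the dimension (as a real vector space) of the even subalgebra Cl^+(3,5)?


Even subalgebra dimension = 2^(n-1)
n = 3 + 5 = 8
2^(8 - 1) = 2^7 = 128
Verification: sum of C(8,k) for even k = 1 + 28 + 70 + 28 + 1 = 128
Result = 128


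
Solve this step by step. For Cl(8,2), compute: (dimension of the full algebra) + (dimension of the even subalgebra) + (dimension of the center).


n = 8 + 2 = 10
Total dim = 2^10 = 1024
Even subalgebra dim = 2^9 = 512
n is even, so center dim = 1
Sum = 1024 + 512 + 1 = 1537


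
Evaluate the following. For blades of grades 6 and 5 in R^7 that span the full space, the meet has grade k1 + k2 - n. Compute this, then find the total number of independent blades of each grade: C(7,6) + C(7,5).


Meet grade = grade(A) + grade(B) - n
= 6 + 5 - 7 = 4
C(7,6) = 7
C(7,5) = 21
dim_A + dim_B = 7 + 21 = 28


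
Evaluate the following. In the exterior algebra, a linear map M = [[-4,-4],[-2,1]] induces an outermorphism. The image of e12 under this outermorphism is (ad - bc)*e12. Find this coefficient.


The outermorphism of a linear map f sends e1^e2 to f(e1)^f(e2).
f(e1) = -4*e1 - 2*e2
f(e2) = -4*e1 + 1*e2
f(e1) ^ f(e2) = (-4*e1 - 2*e2) ^ (-4*e1 + 1*e2)
= (-4)*1*e12 + (-2)*(-4)*e21
= (-4 - 8)*e12
= -12*e12
Coefficient = -12


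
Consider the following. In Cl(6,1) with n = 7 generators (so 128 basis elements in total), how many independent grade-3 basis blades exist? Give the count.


Number of grade-k basis blades in Cl(p,q) with n = p + q is C(n, k).
n = 6 + 1 = 7
C(7, 3) = 7! / (3! * 4!)
= 5040 / (6 * 24)
= 35


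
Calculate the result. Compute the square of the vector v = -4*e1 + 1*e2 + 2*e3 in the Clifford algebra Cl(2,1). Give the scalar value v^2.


v^2 = sum of c_i^2 * e_i^2
Positive signature terms (e_i^2 = +1): (-4)^2 + 1^2 = 17
Negative signature terms (e_j^2 = -1): 2^2 = 4
v^2 = 17 - 4 = 13


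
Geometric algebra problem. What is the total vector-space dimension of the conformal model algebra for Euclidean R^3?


The conformal model of R^3 uses Cl(4,1): the 3 Euclidean generators plus two extra orthogonal generators e+ (e+^2 = +1) and e- (e-^2 = -1), from which the null vectors e0, einf are built.
Number of generators m = 3 + 2 = 5.
dim Cl(p,q) = 2^m = 2^5 = 32


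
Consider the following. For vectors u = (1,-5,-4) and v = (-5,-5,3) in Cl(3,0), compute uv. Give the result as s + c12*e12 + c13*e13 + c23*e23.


In Cl(3,0): e_i^2 = 1, e_ie_j = -e_je_i for i != j.
Scalar part = u . v = 1*(-5) + (-5)*(-5) + (-4)*3
= -5 + 25 + (-12) = 8
e12 coeff = 1*(-5) - (-5)*(-5) = -5 - 25 = -30
e13 coeff = 1*3 - (-4)*(-5) = 3 - 20 = -17
e23 coeff = (-5)*3 - (-4)*(-5) = -15 - 20 = -35
uv = 8 - 30*e12 - 17*e13 - 35*e23


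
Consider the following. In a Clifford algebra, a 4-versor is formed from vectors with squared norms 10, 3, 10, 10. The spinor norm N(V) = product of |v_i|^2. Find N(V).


Spinor norm N(V) = |v1|^2 * |v2|^2 * ... * |v4|^2
= 10 * 3 * 10 * 10
Running product: 10, 30, 300, 3000
N(V) = 3000


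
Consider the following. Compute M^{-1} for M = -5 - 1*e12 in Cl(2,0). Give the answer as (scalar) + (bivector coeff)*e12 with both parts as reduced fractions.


M = -5 - 1*e12, where e12^2 = -1.
Since M commutes with its reverse ~M = a - b*e12, M * ~M = a^2 - b^2*e12^2 = a^2 + b^2.
So M^{-1} = ~M / (a^2 + b^2) = (a - b*e12)/(a^2 + b^2).
a^2 + b^2 = 25 + 1 = 26
Scalar part = -5/26 = -5/26
Bivector coeff = 1/26 = 1/26
M^{-1} = -5/26 + 1/26*e12


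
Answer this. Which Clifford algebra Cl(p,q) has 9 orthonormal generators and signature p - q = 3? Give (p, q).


We need p + q = 9 and p - q = 3.
Adding: 2p = 9 + 3 = 12, so p = 6.
Then q = 9 - 6 = 3.
(p, q) = (6, 3)


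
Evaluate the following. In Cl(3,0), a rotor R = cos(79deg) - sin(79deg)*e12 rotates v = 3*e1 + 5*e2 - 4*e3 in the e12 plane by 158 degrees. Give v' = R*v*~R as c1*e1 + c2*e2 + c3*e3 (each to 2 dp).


Rotor R = cos(79deg) - sin(79deg)*e12
Rotation angle theta = 2 * 79 = 158 degrees in the e12 plane (e1 -> e2).
The component perpendicular to the plane (e3) is invariant: v'_3 = v3 = -4.00
cos(158deg) = -0.9272, sin(158deg) = 0.3746
v'_1 = v1*cos(theta) - v2*sin(theta) = 3*(-0.9272) - 5*0.3746 = -4.65
v'_2 = v1*sin(theta) + v2*cos(theta) = 3*0.3746 + 5*(-0.9272) = -3.51
v' = -4.65*e1 - 3.51*e2 - 4.00*e3


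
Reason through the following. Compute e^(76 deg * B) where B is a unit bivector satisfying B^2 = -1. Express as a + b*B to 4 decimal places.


For a unit bivector B with B^2 = -1, the exponential series gives
e^(theta*B) = cos(theta) + sin(theta)*B (the GA analogue of Euler's formula).
theta = 76 degrees = 1.32645 rad
cos(76 deg) = 0.2419
sin(76 deg) = 0.9703
exp(theta*B) = 0.2419 + 0.9703*B


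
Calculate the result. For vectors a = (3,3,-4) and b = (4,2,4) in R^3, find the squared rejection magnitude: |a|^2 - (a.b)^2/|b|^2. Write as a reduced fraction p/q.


|a|^2 = 3^2 + 3^2 + (-4)^2 = 34
|b|^2 = 4^2 + 2^2 + 4^2 = 36
a . b = 3*4 + 3*2 + (-4)*4 = 2
(a.b)^2 = 2^2 = 4
|rej|^2 = 34 - 4/36
= (1224 - 4)/36
= 1220/36
In lowest terms: 305/9


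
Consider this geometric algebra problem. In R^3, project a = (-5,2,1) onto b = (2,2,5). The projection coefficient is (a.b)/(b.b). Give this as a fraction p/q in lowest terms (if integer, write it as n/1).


Projection coefficient = (a . b) / (b . b)
a . b = (-5)*2 + 2*2 + 1*5
= -10 + 4 + 5 = -1
b . b = 2^2 + 2^2 + 5^2
= 4 + 4 + 25 = 33
Coefficient = -1/33
In lowest terms: -1/33


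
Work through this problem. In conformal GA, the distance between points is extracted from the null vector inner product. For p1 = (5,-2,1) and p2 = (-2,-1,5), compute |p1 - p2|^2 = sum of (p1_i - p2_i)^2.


p1 - p2 = (7, -1, -4)
|p1 - p2|^2 = 7^2 + (-1)^2 + (-4)^2
= 49 + 1 + 16
= 66


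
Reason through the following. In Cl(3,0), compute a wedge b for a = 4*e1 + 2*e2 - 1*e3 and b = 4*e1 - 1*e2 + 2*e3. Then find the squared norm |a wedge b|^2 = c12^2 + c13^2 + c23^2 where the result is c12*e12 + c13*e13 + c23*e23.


a wedge b = (a1*b2 - a2*b1)*e12 + (a1*b3 - a3*b1)*e13 + (a2*b3 - a3*b2)*e23
e12 coeff: 4*(-1) - 2*4 = -4 - 8 = -12
e13 coeff: 4*2 - (-1)*4 = 8 - (-4) = 12
e23 coeff: 2*2 - (-1)*(-1) = 4 - 1 = 3
|a wedge b|^2 = (-12)^2 + 12^2 + 3^2
= 144 + 144 + 9
= 297


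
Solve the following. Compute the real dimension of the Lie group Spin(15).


Spin(n) double-covers SO(n); both have Lie algebra so(n) of dimension n(n-1)/2.
n = 15
n(n-1) = 15 * 14 = 210
dim Spin(15) = 210/2 = 105


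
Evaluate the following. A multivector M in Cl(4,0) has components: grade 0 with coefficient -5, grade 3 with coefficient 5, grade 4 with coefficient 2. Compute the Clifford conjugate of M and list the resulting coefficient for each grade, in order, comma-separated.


Clifford conjugate sign for grade k: (-1)^(k(k+1)/2)
Grade 0: (-1)^(0*1/2) = (-1)^0 = 1, coeff -5 -> -5
Grade 3: (-1)^(3*4/2) = (-1)^6 = 1, coeff 5 -> 5
Grade 4: (-1)^(4*5/2) = (-1)^10 = 1, coeff 2 -> 2
Conjugated coefficients: -5, 5, 2


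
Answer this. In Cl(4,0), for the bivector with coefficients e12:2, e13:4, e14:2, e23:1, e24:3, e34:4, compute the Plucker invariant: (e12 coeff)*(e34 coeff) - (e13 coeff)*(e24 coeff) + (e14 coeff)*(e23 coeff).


Plucker relation: af - be + cd
a*f = 2*4 = 8
b*e = 4*3 = 12
c*d = 2*1 = 2
af - be + cd = 8 - 12 + 2
= -2


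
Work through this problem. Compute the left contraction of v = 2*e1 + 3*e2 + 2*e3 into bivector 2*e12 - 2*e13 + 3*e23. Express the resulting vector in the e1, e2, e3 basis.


Left contraction v _| B = <vB>_1 (grade-1 part of the geometric product vB).
Using e1_|e12 = e2, e2_|e12 = -e1, e1_|e13 = e3, e3_|e13 = -e1, e2_|e23 = e3, e3_|e23 = -e2:
e1 coeff: -v2*b12 - v3*b13 = -(3)*(2) - (2)*(-2) = -2
e2 coeff: v1*b12 - v3*b23 = (2)*(2) - (2)*(3) = -2
e3 coeff: v1*b13 + v2*b23 = (2)*(-2) + (3)*(3) = 5
v _| B = -2*e1 - 2*e2 + 5*e3


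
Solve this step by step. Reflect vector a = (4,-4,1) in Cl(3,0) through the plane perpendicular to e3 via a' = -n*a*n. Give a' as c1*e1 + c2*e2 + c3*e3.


Reflection formula: a' = -n*a*n, with n = e3 (unit vector, n^2 = 1).
For reflection through hyperplane perp to e3:
The component along e3 flips sign, others stay.
a = (4, -4, 1)
a' = (4, -4, -1)
a' = 4*e1 - 4*e2 - 1*e3


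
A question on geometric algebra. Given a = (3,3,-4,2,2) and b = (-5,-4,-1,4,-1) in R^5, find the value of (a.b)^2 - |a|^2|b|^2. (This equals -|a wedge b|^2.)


a . b = 3*(-5) + 3*(-4) + (-4)*(-1) + 2*4 + 2*(-1)
= -15 + (-12) + 4 + 8 + (-2) = -17
|a|^2 = 3^2 + 3^2 + (-4)^2 + 2^2 + 2^2 = 42
|b|^2 = (-5)^2 + (-4)^2 + (-1)^2 + 4^2 + (-1)^2 = 59
(a.b)^2 = (-17)^2 = 289
|a|^2 * |b|^2 = 42 * 59 = 2478
Result = 289 - 2478 = -2189


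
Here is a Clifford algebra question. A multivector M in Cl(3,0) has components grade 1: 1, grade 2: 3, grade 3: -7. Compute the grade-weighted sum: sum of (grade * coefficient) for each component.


Grade-weighted sum = sum of grade_k * coefficient_k
1*1 = 1
2*3 = 6
3*(-7) = -21
Total = 1 + 6 + (-21) = -14


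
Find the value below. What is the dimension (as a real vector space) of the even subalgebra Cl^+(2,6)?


Even subalgebra dimension = 2^(n-1)
n = 2 + 6 = 8
2^(8 - 1) = 2^7 = 128
Verification: sum of C(8,k) for even k = 1 + 28 + 70 + 28 + 1 = 128
Result = 128


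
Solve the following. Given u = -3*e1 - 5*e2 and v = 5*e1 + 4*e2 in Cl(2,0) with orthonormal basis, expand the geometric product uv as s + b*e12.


Expand: (-3*e1 - 5*e2)(5*e1 + 4*e2)
= (-3)*5*e1e1 + (-3)*4*e1e2 + (-5)*5*e2e1 + (-5)*4*e2e2
Using e1^2 = e2^2 = 1, e2e1 = -e1e2:
Scalar part s = (-3)*5 + (-5)*4 = -15 + (-20) = -35
Bivector part b = (-3)*4 - (-5)*5 = -12 - (-25) = 13
uv = -35 + 13*e12


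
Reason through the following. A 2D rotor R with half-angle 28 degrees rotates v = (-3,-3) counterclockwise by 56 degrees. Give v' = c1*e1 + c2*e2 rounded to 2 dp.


Rotor R = cos(28deg) - sin(28deg)*e12
Rotation angle theta = 2 * 28 = 56 degrees
v' = R*v*~R rotates v by theta.
cos(56deg) = 0.5592, sin(56deg) = 0.8290
v'_1 = -3*cos(56deg) - (-3)*sin(56deg)
= -3*0.5592 - (-3)*0.8290
= 0.81
v'_2 = -3*sin(56deg) + (-3)*cos(56deg)
= -3*0.8290 + (-3)*0.5592
= -4.16
v' = 0.81*e1 - 4.16*e2


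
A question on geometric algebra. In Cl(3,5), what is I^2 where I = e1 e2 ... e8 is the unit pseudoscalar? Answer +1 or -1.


The pseudoscalar I = e1...e_n (product of all n generators) of Cl(p,q) satisfies I^2 = (-1)^(q + n(n-1)/2).
p = 3, q = 5, n = p + q = 8
n(n-1)/2 = 8 * 7 / 2 = 28
Exponent = q + n(n-1)/2 = 5 + 28 = 33
I^2 = (-1)^33 = -1


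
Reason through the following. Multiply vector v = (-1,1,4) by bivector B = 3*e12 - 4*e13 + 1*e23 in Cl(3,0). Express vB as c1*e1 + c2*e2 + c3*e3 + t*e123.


vB has grade-1 (vector) and grade-3 (trivector) parts: vB = (v _| B) + (v ^ B).
Vector part <vB>_1:
  e1: -v2*b12 - v3*b13 = -(1)*(3) - (4)*(-4) = 13
  e2: v1*b12 - v3*b23 = (-1)*(3) - (4)*(1) = -7
  e3: v1*b13 + v2*b23 = (-1)*(-4) + (1)*(1) = 5
Trivector part <vB>_3:
  e123: v1*b23 - v2*b13 + v3*b12 = (-1)*(1) - (1)*(-4) + (4)*(3) = 15
vB = 13*e1 - 7*e2 + 5*e3 + 15*e123


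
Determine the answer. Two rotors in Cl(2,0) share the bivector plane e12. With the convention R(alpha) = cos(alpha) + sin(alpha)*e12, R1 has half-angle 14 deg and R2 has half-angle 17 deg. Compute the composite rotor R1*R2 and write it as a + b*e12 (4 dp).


Same-plane rotors commute and their half-angles add:
R1*R2 = cos(a1 + a2) + sin(a1 + a2)*e12.
a1 + a2 = 14 + 17 = 31 deg
cos(31 deg) = 0.8572
sin(31 deg) = 0.5150
R1*R2 = 0.8572 + 0.5150*e12


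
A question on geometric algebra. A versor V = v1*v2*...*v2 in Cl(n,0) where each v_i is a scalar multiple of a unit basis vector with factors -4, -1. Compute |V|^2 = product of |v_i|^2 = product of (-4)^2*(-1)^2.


Each vector v_i has |v_i|^2 = s_i^2
Squared scales: (-4)^2 = 16, (-1)^2 = 1
|V|^2 = 16 * 1
= 16


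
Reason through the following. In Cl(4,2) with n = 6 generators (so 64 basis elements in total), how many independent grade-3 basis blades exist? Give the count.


Number of grade-k basis blades in Cl(p,q) with n = p + q is C(n, k).
n = 4 + 2 = 6
C(6, 3) = 6! / (3! * 3!)
= 720 / (6 * 6)
= 20


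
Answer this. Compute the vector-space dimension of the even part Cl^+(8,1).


Even subalgebra dimension = 2^(n-1)
n = 8 + 1 = 9
2^(9 - 1) = 2^8 = 256
Verification: sum of C(9,k) for even k = 1 + 36 + 126 + 84 + 9 = 256
Result = 256


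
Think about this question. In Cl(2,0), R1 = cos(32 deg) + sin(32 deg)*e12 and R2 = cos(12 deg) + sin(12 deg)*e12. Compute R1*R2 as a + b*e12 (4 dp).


Same-plane rotors commute and their half-angles add:
R1*R2 = cos(a1 + a2) + sin(a1 + a2)*e12.
a1 + a2 = 32 + 12 = 44 deg
cos(44 deg) = 0.7193
sin(44 deg) = 0.6947
R1*R2 = 0.7193 + 0.6947*e12


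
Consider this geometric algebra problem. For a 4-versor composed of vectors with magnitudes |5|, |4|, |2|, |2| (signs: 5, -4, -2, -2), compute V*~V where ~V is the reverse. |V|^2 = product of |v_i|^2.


Each vector v_i has |v_i|^2 = s_i^2
Squared scales: 5^2 = 25, (-4)^2 = 16, (-2)^2 = 4, (-2)^2 = 4
|V|^2 = 25 * 16 * 4 * 4
= 6400


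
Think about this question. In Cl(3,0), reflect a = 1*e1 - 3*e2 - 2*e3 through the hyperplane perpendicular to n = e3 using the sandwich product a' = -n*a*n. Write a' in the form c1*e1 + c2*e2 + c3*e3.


Reflection formula: a' = -n*a*n, with n = e3 (unit vector, n^2 = 1).
For reflection through hyperplane perp to e3:
The component along e3 flips sign, others stay.
a = (1, -3, -2)
a' = (1, -3, 2)
a' = 1*e1 - 3*e2 + 2*e3
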